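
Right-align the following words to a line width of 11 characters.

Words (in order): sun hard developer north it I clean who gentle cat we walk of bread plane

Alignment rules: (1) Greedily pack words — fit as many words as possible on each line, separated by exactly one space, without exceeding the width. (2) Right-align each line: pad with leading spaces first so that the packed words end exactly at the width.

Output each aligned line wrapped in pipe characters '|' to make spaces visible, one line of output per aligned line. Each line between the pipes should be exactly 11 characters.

Line 1: ['sun', 'hard'] (min_width=8, slack=3)
Line 2: ['developer'] (min_width=9, slack=2)
Line 3: ['north', 'it', 'I'] (min_width=10, slack=1)
Line 4: ['clean', 'who'] (min_width=9, slack=2)
Line 5: ['gentle', 'cat'] (min_width=10, slack=1)
Line 6: ['we', 'walk', 'of'] (min_width=10, slack=1)
Line 7: ['bread', 'plane'] (min_width=11, slack=0)

Answer: |   sun hard|
|  developer|
| north it I|
|  clean who|
| gentle cat|
| we walk of|
|bread plane|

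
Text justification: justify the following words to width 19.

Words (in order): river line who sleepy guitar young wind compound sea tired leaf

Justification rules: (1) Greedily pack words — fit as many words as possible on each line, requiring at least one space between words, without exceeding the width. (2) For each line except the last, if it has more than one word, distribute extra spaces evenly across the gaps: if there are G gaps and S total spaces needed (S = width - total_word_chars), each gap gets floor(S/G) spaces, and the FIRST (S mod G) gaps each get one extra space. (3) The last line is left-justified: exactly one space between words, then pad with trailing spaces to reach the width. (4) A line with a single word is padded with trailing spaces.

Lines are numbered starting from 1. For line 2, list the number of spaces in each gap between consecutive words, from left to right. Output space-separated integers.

Answer: 1 1

Derivation:
Line 1: ['river', 'line', 'who'] (min_width=14, slack=5)
Line 2: ['sleepy', 'guitar', 'young'] (min_width=19, slack=0)
Line 3: ['wind', 'compound', 'sea'] (min_width=17, slack=2)
Line 4: ['tired', 'leaf'] (min_width=10, slack=9)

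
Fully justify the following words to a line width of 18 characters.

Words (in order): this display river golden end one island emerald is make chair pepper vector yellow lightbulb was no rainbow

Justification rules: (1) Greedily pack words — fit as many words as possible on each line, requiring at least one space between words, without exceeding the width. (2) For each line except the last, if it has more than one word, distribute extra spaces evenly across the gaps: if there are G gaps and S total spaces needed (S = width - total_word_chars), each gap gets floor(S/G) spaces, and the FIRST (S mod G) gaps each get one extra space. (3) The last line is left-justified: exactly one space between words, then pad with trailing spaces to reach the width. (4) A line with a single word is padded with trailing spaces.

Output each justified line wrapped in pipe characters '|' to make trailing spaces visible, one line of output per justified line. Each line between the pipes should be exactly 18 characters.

Answer: |this display river|
|golden   end   one|
|island  emerald is|
|make  chair pepper|
|vector      yellow|
|lightbulb  was  no|
|rainbow           |

Derivation:
Line 1: ['this', 'display', 'river'] (min_width=18, slack=0)
Line 2: ['golden', 'end', 'one'] (min_width=14, slack=4)
Line 3: ['island', 'emerald', 'is'] (min_width=17, slack=1)
Line 4: ['make', 'chair', 'pepper'] (min_width=17, slack=1)
Line 5: ['vector', 'yellow'] (min_width=13, slack=5)
Line 6: ['lightbulb', 'was', 'no'] (min_width=16, slack=2)
Line 7: ['rainbow'] (min_width=7, slack=11)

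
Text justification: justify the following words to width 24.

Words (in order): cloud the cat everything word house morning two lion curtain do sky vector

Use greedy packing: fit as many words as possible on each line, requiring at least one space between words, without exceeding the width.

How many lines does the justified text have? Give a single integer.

Answer: 4

Derivation:
Line 1: ['cloud', 'the', 'cat', 'everything'] (min_width=24, slack=0)
Line 2: ['word', 'house', 'morning', 'two'] (min_width=22, slack=2)
Line 3: ['lion', 'curtain', 'do', 'sky'] (min_width=19, slack=5)
Line 4: ['vector'] (min_width=6, slack=18)
Total lines: 4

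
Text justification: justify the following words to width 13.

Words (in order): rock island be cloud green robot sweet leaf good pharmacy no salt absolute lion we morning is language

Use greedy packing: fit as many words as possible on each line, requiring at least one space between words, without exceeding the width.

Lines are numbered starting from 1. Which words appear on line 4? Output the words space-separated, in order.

Line 1: ['rock', 'island'] (min_width=11, slack=2)
Line 2: ['be', 'cloud'] (min_width=8, slack=5)
Line 3: ['green', 'robot'] (min_width=11, slack=2)
Line 4: ['sweet', 'leaf'] (min_width=10, slack=3)
Line 5: ['good', 'pharmacy'] (min_width=13, slack=0)
Line 6: ['no', 'salt'] (min_width=7, slack=6)
Line 7: ['absolute', 'lion'] (min_width=13, slack=0)
Line 8: ['we', 'morning', 'is'] (min_width=13, slack=0)
Line 9: ['language'] (min_width=8, slack=5)

Answer: sweet leaf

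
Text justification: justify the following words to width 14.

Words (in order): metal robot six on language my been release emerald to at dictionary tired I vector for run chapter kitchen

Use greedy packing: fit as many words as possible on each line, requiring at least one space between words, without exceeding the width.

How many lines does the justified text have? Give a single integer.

Line 1: ['metal', 'robot'] (min_width=11, slack=3)
Line 2: ['six', 'on'] (min_width=6, slack=8)
Line 3: ['language', 'my'] (min_width=11, slack=3)
Line 4: ['been', 'release'] (min_width=12, slack=2)
Line 5: ['emerald', 'to', 'at'] (min_width=13, slack=1)
Line 6: ['dictionary'] (min_width=10, slack=4)
Line 7: ['tired', 'I', 'vector'] (min_width=14, slack=0)
Line 8: ['for', 'run'] (min_width=7, slack=7)
Line 9: ['chapter'] (min_width=7, slack=7)
Line 10: ['kitchen'] (min_width=7, slack=7)
Total lines: 10

Answer: 10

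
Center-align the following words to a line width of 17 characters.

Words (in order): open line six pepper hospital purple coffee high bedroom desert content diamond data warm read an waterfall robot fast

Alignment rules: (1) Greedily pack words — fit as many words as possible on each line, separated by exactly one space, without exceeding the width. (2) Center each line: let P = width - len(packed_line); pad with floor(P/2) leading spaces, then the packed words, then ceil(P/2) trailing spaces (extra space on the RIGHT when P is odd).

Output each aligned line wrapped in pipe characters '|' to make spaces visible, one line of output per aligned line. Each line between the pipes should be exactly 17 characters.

Answer: |  open line six  |
| pepper hospital |
|  purple coffee  |
|  high bedroom   |
| desert content  |
|diamond data warm|
|read an waterfall|
|   robot fast    |

Derivation:
Line 1: ['open', 'line', 'six'] (min_width=13, slack=4)
Line 2: ['pepper', 'hospital'] (min_width=15, slack=2)
Line 3: ['purple', 'coffee'] (min_width=13, slack=4)
Line 4: ['high', 'bedroom'] (min_width=12, slack=5)
Line 5: ['desert', 'content'] (min_width=14, slack=3)
Line 6: ['diamond', 'data', 'warm'] (min_width=17, slack=0)
Line 7: ['read', 'an', 'waterfall'] (min_width=17, slack=0)
Line 8: ['robot', 'fast'] (min_width=10, slack=7)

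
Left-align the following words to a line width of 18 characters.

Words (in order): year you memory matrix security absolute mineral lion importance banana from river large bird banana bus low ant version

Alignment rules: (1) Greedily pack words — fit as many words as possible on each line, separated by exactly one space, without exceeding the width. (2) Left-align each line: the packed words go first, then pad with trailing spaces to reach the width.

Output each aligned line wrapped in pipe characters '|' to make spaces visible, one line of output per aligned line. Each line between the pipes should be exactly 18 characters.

Line 1: ['year', 'you', 'memory'] (min_width=15, slack=3)
Line 2: ['matrix', 'security'] (min_width=15, slack=3)
Line 3: ['absolute', 'mineral'] (min_width=16, slack=2)
Line 4: ['lion', 'importance'] (min_width=15, slack=3)
Line 5: ['banana', 'from', 'river'] (min_width=17, slack=1)
Line 6: ['large', 'bird', 'banana'] (min_width=17, slack=1)
Line 7: ['bus', 'low', 'ant'] (min_width=11, slack=7)
Line 8: ['version'] (min_width=7, slack=11)

Answer: |year you memory   |
|matrix security   |
|absolute mineral  |
|lion importance   |
|banana from river |
|large bird banana |
|bus low ant       |
|version           |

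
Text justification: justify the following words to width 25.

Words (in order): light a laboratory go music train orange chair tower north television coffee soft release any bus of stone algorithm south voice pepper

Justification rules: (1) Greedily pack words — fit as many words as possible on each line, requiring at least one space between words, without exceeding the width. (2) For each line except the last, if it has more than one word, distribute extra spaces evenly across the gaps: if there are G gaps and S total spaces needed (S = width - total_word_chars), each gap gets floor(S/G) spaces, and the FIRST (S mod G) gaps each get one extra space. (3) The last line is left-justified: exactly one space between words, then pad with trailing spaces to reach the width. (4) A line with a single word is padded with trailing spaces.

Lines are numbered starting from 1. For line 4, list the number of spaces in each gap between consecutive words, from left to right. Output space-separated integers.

Answer: 2 2 1

Derivation:
Line 1: ['light', 'a', 'laboratory', 'go'] (min_width=21, slack=4)
Line 2: ['music', 'train', 'orange', 'chair'] (min_width=24, slack=1)
Line 3: ['tower', 'north', 'television'] (min_width=22, slack=3)
Line 4: ['coffee', 'soft', 'release', 'any'] (min_width=23, slack=2)
Line 5: ['bus', 'of', 'stone', 'algorithm'] (min_width=22, slack=3)
Line 6: ['south', 'voice', 'pepper'] (min_width=18, slack=7)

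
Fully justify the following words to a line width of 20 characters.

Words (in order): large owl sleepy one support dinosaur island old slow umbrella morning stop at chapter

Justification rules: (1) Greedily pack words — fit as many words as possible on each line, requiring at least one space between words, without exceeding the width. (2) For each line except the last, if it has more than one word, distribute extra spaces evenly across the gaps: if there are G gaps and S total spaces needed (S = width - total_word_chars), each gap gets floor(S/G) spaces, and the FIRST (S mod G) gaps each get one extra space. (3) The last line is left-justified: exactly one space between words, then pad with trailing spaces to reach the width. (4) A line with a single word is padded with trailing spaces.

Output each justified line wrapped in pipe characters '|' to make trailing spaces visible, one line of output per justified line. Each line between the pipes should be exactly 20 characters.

Answer: |large owl sleepy one|
|support     dinosaur|
|island    old   slow|
|umbrella     morning|
|stop at chapter     |

Derivation:
Line 1: ['large', 'owl', 'sleepy', 'one'] (min_width=20, slack=0)
Line 2: ['support', 'dinosaur'] (min_width=16, slack=4)
Line 3: ['island', 'old', 'slow'] (min_width=15, slack=5)
Line 4: ['umbrella', 'morning'] (min_width=16, slack=4)
Line 5: ['stop', 'at', 'chapter'] (min_width=15, slack=5)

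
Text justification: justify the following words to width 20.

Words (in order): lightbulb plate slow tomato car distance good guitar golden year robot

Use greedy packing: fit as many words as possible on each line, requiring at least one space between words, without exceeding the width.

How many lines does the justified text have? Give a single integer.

Line 1: ['lightbulb', 'plate', 'slow'] (min_width=20, slack=0)
Line 2: ['tomato', 'car', 'distance'] (min_width=19, slack=1)
Line 3: ['good', 'guitar', 'golden'] (min_width=18, slack=2)
Line 4: ['year', 'robot'] (min_width=10, slack=10)
Total lines: 4

Answer: 4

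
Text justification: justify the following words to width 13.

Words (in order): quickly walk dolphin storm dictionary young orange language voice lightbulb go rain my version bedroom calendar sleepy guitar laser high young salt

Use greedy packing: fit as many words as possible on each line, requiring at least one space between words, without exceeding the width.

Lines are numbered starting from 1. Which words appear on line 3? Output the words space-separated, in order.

Answer: dictionary

Derivation:
Line 1: ['quickly', 'walk'] (min_width=12, slack=1)
Line 2: ['dolphin', 'storm'] (min_width=13, slack=0)
Line 3: ['dictionary'] (min_width=10, slack=3)
Line 4: ['young', 'orange'] (min_width=12, slack=1)
Line 5: ['language'] (min_width=8, slack=5)
Line 6: ['voice'] (min_width=5, slack=8)
Line 7: ['lightbulb', 'go'] (min_width=12, slack=1)
Line 8: ['rain', 'my'] (min_width=7, slack=6)
Line 9: ['version'] (min_width=7, slack=6)
Line 10: ['bedroom'] (min_width=7, slack=6)
Line 11: ['calendar'] (min_width=8, slack=5)
Line 12: ['sleepy', 'guitar'] (min_width=13, slack=0)
Line 13: ['laser', 'high'] (min_width=10, slack=3)
Line 14: ['young', 'salt'] (min_width=10, slack=3)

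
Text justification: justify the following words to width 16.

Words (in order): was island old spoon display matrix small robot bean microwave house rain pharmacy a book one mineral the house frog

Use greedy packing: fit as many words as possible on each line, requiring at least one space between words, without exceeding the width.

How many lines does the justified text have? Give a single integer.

Answer: 8

Derivation:
Line 1: ['was', 'island', 'old'] (min_width=14, slack=2)
Line 2: ['spoon', 'display'] (min_width=13, slack=3)
Line 3: ['matrix', 'small'] (min_width=12, slack=4)
Line 4: ['robot', 'bean'] (min_width=10, slack=6)
Line 5: ['microwave', 'house'] (min_width=15, slack=1)
Line 6: ['rain', 'pharmacy', 'a'] (min_width=15, slack=1)
Line 7: ['book', 'one', 'mineral'] (min_width=16, slack=0)
Line 8: ['the', 'house', 'frog'] (min_width=14, slack=2)
Total lines: 8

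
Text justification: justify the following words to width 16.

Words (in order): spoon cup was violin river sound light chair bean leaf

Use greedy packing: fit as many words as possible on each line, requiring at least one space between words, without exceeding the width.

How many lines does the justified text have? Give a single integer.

Answer: 4

Derivation:
Line 1: ['spoon', 'cup', 'was'] (min_width=13, slack=3)
Line 2: ['violin', 'river'] (min_width=12, slack=4)
Line 3: ['sound', 'light'] (min_width=11, slack=5)
Line 4: ['chair', 'bean', 'leaf'] (min_width=15, slack=1)
Total lines: 4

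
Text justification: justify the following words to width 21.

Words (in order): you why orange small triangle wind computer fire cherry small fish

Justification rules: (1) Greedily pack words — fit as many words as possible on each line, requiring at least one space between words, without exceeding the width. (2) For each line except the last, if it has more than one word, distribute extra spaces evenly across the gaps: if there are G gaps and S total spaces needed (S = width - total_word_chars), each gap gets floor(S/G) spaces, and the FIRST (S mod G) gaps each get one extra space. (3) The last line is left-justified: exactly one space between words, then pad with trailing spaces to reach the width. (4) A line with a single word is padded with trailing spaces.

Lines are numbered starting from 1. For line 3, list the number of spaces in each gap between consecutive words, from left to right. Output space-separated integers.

Line 1: ['you', 'why', 'orange', 'small'] (min_width=20, slack=1)
Line 2: ['triangle', 'wind'] (min_width=13, slack=8)
Line 3: ['computer', 'fire', 'cherry'] (min_width=20, slack=1)
Line 4: ['small', 'fish'] (min_width=10, slack=11)

Answer: 2 1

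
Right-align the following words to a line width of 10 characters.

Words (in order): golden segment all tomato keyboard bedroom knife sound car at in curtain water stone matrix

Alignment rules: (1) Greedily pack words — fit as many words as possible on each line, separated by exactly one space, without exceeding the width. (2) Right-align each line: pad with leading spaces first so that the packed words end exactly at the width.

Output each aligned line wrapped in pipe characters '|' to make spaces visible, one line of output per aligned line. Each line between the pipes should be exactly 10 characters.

Answer: |    golden|
|   segment|
|all tomato|
|  keyboard|
|   bedroom|
|     knife|
| sound car|
|     at in|
|   curtain|
|     water|
|     stone|
|    matrix|

Derivation:
Line 1: ['golden'] (min_width=6, slack=4)
Line 2: ['segment'] (min_width=7, slack=3)
Line 3: ['all', 'tomato'] (min_width=10, slack=0)
Line 4: ['keyboard'] (min_width=8, slack=2)
Line 5: ['bedroom'] (min_width=7, slack=3)
Line 6: ['knife'] (min_width=5, slack=5)
Line 7: ['sound', 'car'] (min_width=9, slack=1)
Line 8: ['at', 'in'] (min_width=5, slack=5)
Line 9: ['curtain'] (min_width=7, slack=3)
Line 10: ['water'] (min_width=5, slack=5)
Line 11: ['stone'] (min_width=5, slack=5)
Line 12: ['matrix'] (min_width=6, slack=4)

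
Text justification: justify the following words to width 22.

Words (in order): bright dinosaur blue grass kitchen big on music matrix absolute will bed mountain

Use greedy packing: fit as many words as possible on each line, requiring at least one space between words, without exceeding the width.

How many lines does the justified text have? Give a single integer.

Line 1: ['bright', 'dinosaur', 'blue'] (min_width=20, slack=2)
Line 2: ['grass', 'kitchen', 'big', 'on'] (min_width=20, slack=2)
Line 3: ['music', 'matrix', 'absolute'] (min_width=21, slack=1)
Line 4: ['will', 'bed', 'mountain'] (min_width=17, slack=5)
Total lines: 4

Answer: 4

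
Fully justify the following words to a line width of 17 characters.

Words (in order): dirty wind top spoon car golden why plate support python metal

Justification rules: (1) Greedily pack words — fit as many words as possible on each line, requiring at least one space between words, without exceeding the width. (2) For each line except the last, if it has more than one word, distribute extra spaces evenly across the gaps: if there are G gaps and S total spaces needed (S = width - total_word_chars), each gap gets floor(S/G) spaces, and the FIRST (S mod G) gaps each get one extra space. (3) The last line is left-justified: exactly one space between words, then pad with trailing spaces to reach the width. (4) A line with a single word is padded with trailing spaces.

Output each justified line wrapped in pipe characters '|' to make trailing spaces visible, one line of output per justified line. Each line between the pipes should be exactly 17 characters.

Line 1: ['dirty', 'wind', 'top'] (min_width=14, slack=3)
Line 2: ['spoon', 'car', 'golden'] (min_width=16, slack=1)
Line 3: ['why', 'plate', 'support'] (min_width=17, slack=0)
Line 4: ['python', 'metal'] (min_width=12, slack=5)

Answer: |dirty   wind  top|
|spoon  car golden|
|why plate support|
|python metal     |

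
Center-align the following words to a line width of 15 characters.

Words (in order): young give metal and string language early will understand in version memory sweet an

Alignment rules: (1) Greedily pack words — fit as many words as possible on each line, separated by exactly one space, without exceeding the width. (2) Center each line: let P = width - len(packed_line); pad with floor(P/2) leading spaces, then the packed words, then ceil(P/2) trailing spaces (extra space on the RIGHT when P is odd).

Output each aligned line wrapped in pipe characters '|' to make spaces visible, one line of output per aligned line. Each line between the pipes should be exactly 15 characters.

Answer: |  young give   |
|   metal and   |
|string language|
|  early will   |
| understand in |
|version memory |
|   sweet an    |

Derivation:
Line 1: ['young', 'give'] (min_width=10, slack=5)
Line 2: ['metal', 'and'] (min_width=9, slack=6)
Line 3: ['string', 'language'] (min_width=15, slack=0)
Line 4: ['early', 'will'] (min_width=10, slack=5)
Line 5: ['understand', 'in'] (min_width=13, slack=2)
Line 6: ['version', 'memory'] (min_width=14, slack=1)
Line 7: ['sweet', 'an'] (min_width=8, slack=7)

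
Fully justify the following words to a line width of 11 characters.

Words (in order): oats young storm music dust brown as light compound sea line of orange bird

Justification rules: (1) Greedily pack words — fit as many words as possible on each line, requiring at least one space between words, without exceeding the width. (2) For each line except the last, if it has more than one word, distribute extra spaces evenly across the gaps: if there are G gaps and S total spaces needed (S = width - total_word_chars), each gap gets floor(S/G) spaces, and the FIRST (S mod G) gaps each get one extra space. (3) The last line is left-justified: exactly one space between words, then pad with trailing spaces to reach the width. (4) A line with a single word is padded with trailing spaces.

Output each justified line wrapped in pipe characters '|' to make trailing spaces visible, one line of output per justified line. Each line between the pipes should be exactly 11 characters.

Answer: |oats  young|
|storm music|
|dust  brown|
|as    light|
|compound   |
|sea line of|
|orange bird|

Derivation:
Line 1: ['oats', 'young'] (min_width=10, slack=1)
Line 2: ['storm', 'music'] (min_width=11, slack=0)
Line 3: ['dust', 'brown'] (min_width=10, slack=1)
Line 4: ['as', 'light'] (min_width=8, slack=3)
Line 5: ['compound'] (min_width=8, slack=3)
Line 6: ['sea', 'line', 'of'] (min_width=11, slack=0)
Line 7: ['orange', 'bird'] (min_width=11, slack=0)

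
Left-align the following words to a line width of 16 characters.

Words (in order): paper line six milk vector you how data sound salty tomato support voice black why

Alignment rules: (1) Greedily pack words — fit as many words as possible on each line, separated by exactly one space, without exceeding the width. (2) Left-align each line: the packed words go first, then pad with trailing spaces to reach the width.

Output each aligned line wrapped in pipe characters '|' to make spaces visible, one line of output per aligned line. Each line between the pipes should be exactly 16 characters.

Line 1: ['paper', 'line', 'six'] (min_width=14, slack=2)
Line 2: ['milk', 'vector', 'you'] (min_width=15, slack=1)
Line 3: ['how', 'data', 'sound'] (min_width=14, slack=2)
Line 4: ['salty', 'tomato'] (min_width=12, slack=4)
Line 5: ['support', 'voice'] (min_width=13, slack=3)
Line 6: ['black', 'why'] (min_width=9, slack=7)

Answer: |paper line six  |
|milk vector you |
|how data sound  |
|salty tomato    |
|support voice   |
|black why       |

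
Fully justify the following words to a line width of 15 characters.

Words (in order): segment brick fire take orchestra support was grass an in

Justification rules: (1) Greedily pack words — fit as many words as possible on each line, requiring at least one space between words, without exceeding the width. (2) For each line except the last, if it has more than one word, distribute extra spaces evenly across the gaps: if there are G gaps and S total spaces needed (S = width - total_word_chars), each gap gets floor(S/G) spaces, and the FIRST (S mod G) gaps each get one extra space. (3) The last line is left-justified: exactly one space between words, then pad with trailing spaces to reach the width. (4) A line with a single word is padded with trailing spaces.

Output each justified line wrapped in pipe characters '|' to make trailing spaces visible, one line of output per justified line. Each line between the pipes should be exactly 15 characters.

Line 1: ['segment', 'brick'] (min_width=13, slack=2)
Line 2: ['fire', 'take'] (min_width=9, slack=6)
Line 3: ['orchestra'] (min_width=9, slack=6)
Line 4: ['support', 'was'] (min_width=11, slack=4)
Line 5: ['grass', 'an', 'in'] (min_width=11, slack=4)

Answer: |segment   brick|
|fire       take|
|orchestra      |
|support     was|
|grass an in    |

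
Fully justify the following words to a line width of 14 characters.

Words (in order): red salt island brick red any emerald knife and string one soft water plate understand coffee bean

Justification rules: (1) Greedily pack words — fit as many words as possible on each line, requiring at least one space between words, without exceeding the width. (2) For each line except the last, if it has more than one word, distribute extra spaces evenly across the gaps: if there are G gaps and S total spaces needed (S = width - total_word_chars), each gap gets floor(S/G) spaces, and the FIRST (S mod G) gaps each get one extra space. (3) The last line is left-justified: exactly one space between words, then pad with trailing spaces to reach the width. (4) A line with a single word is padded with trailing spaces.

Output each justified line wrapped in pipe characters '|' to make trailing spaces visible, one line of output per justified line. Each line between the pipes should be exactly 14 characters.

Answer: |red       salt|
|island   brick|
|red        any|
|emerald  knife|
|and string one|
|soft     water|
|plate         |
|understand    |
|coffee bean   |

Derivation:
Line 1: ['red', 'salt'] (min_width=8, slack=6)
Line 2: ['island', 'brick'] (min_width=12, slack=2)
Line 3: ['red', 'any'] (min_width=7, slack=7)
Line 4: ['emerald', 'knife'] (min_width=13, slack=1)
Line 5: ['and', 'string', 'one'] (min_width=14, slack=0)
Line 6: ['soft', 'water'] (min_width=10, slack=4)
Line 7: ['plate'] (min_width=5, slack=9)
Line 8: ['understand'] (min_width=10, slack=4)
Line 9: ['coffee', 'bean'] (min_width=11, slack=3)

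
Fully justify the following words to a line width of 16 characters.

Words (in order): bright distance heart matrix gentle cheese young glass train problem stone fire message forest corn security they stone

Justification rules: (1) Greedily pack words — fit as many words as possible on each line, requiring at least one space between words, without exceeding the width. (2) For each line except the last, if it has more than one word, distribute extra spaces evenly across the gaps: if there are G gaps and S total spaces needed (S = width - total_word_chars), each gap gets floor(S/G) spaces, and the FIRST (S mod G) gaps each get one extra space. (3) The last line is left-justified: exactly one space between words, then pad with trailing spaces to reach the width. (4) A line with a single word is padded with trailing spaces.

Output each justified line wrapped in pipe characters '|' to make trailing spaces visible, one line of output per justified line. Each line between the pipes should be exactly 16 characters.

Answer: |bright  distance|
|heart     matrix|
|gentle    cheese|
|young      glass|
|train    problem|
|stone       fire|
|message   forest|
|corn    security|
|they stone      |

Derivation:
Line 1: ['bright', 'distance'] (min_width=15, slack=1)
Line 2: ['heart', 'matrix'] (min_width=12, slack=4)
Line 3: ['gentle', 'cheese'] (min_width=13, slack=3)
Line 4: ['young', 'glass'] (min_width=11, slack=5)
Line 5: ['train', 'problem'] (min_width=13, slack=3)
Line 6: ['stone', 'fire'] (min_width=10, slack=6)
Line 7: ['message', 'forest'] (min_width=14, slack=2)
Line 8: ['corn', 'security'] (min_width=13, slack=3)
Line 9: ['they', 'stone'] (min_width=10, slack=6)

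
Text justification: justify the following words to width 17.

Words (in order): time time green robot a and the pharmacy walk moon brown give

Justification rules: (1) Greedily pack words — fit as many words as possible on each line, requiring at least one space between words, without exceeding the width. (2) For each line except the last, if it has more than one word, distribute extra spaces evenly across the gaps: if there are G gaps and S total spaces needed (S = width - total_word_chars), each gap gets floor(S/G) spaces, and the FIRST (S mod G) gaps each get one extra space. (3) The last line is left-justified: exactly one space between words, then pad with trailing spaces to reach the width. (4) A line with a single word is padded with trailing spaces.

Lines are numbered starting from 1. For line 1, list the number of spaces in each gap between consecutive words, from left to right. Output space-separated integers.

Line 1: ['time', 'time', 'green'] (min_width=15, slack=2)
Line 2: ['robot', 'a', 'and', 'the'] (min_width=15, slack=2)
Line 3: ['pharmacy', 'walk'] (min_width=13, slack=4)
Line 4: ['moon', 'brown', 'give'] (min_width=15, slack=2)

Answer: 2 2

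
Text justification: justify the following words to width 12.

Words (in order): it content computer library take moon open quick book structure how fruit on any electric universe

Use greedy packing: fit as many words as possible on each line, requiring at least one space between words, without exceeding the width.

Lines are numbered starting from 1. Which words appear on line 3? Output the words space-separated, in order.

Answer: library take

Derivation:
Line 1: ['it', 'content'] (min_width=10, slack=2)
Line 2: ['computer'] (min_width=8, slack=4)
Line 3: ['library', 'take'] (min_width=12, slack=0)
Line 4: ['moon', 'open'] (min_width=9, slack=3)
Line 5: ['quick', 'book'] (min_width=10, slack=2)
Line 6: ['structure'] (min_width=9, slack=3)
Line 7: ['how', 'fruit', 'on'] (min_width=12, slack=0)
Line 8: ['any', 'electric'] (min_width=12, slack=0)
Line 9: ['universe'] (min_width=8, slack=4)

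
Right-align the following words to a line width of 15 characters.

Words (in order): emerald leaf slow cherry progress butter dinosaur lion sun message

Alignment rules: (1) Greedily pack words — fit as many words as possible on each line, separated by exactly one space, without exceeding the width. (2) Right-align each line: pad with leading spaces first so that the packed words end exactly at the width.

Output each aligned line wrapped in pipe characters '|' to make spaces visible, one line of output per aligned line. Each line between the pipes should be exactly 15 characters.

Answer: |   emerald leaf|
|    slow cherry|
|progress butter|
|  dinosaur lion|
|    sun message|

Derivation:
Line 1: ['emerald', 'leaf'] (min_width=12, slack=3)
Line 2: ['slow', 'cherry'] (min_width=11, slack=4)
Line 3: ['progress', 'butter'] (min_width=15, slack=0)
Line 4: ['dinosaur', 'lion'] (min_width=13, slack=2)
Line 5: ['sun', 'message'] (min_width=11, slack=4)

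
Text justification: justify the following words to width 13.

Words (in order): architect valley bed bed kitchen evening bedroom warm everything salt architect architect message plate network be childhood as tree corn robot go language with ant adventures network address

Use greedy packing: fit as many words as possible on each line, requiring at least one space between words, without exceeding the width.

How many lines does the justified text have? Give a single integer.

Answer: 19

Derivation:
Line 1: ['architect'] (min_width=9, slack=4)
Line 2: ['valley', 'bed'] (min_width=10, slack=3)
Line 3: ['bed', 'kitchen'] (min_width=11, slack=2)
Line 4: ['evening'] (min_width=7, slack=6)
Line 5: ['bedroom', 'warm'] (min_width=12, slack=1)
Line 6: ['everything'] (min_width=10, slack=3)
Line 7: ['salt'] (min_width=4, slack=9)
Line 8: ['architect'] (min_width=9, slack=4)
Line 9: ['architect'] (min_width=9, slack=4)
Line 10: ['message', 'plate'] (min_width=13, slack=0)
Line 11: ['network', 'be'] (min_width=10, slack=3)
Line 12: ['childhood', 'as'] (min_width=12, slack=1)
Line 13: ['tree', 'corn'] (min_width=9, slack=4)
Line 14: ['robot', 'go'] (min_width=8, slack=5)
Line 15: ['language', 'with'] (min_width=13, slack=0)
Line 16: ['ant'] (min_width=3, slack=10)
Line 17: ['adventures'] (min_width=10, slack=3)
Line 18: ['network'] (min_width=7, slack=6)
Line 19: ['address'] (min_width=7, slack=6)
Total lines: 19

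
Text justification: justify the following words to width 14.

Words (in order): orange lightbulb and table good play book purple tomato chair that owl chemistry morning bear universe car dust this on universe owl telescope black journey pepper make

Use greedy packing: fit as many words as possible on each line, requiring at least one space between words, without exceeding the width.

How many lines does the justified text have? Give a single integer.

Answer: 14

Derivation:
Line 1: ['orange'] (min_width=6, slack=8)
Line 2: ['lightbulb', 'and'] (min_width=13, slack=1)
Line 3: ['table', 'good'] (min_width=10, slack=4)
Line 4: ['play', 'book'] (min_width=9, slack=5)
Line 5: ['purple', 'tomato'] (min_width=13, slack=1)
Line 6: ['chair', 'that', 'owl'] (min_width=14, slack=0)
Line 7: ['chemistry'] (min_width=9, slack=5)
Line 8: ['morning', 'bear'] (min_width=12, slack=2)
Line 9: ['universe', 'car'] (min_width=12, slack=2)
Line 10: ['dust', 'this', 'on'] (min_width=12, slack=2)
Line 11: ['universe', 'owl'] (min_width=12, slack=2)
Line 12: ['telescope'] (min_width=9, slack=5)
Line 13: ['black', 'journey'] (min_width=13, slack=1)
Line 14: ['pepper', 'make'] (min_width=11, slack=3)
Total lines: 14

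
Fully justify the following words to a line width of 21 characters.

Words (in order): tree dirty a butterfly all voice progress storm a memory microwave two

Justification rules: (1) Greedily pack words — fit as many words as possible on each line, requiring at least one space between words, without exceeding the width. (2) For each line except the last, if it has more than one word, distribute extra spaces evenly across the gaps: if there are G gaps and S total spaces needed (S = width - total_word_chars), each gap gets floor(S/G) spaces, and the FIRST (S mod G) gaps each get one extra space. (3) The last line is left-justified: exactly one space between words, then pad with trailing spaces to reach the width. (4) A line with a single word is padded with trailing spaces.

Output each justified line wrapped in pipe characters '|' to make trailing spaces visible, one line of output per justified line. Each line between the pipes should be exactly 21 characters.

Line 1: ['tree', 'dirty', 'a'] (min_width=12, slack=9)
Line 2: ['butterfly', 'all', 'voice'] (min_width=19, slack=2)
Line 3: ['progress', 'storm', 'a'] (min_width=16, slack=5)
Line 4: ['memory', 'microwave', 'two'] (min_width=20, slack=1)

Answer: |tree      dirty     a|
|butterfly  all  voice|
|progress    storm   a|
|memory microwave two |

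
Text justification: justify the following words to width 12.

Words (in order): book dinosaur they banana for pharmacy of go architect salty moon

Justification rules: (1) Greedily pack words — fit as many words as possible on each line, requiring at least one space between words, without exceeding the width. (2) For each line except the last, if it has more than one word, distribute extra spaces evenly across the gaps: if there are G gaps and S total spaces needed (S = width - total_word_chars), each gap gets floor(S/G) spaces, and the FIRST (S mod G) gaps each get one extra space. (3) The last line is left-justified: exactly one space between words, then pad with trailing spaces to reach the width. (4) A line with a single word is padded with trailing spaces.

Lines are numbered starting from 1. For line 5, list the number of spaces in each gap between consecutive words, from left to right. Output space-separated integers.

Line 1: ['book'] (min_width=4, slack=8)
Line 2: ['dinosaur'] (min_width=8, slack=4)
Line 3: ['they', 'banana'] (min_width=11, slack=1)
Line 4: ['for', 'pharmacy'] (min_width=12, slack=0)
Line 5: ['of', 'go'] (min_width=5, slack=7)
Line 6: ['architect'] (min_width=9, slack=3)
Line 7: ['salty', 'moon'] (min_width=10, slack=2)

Answer: 8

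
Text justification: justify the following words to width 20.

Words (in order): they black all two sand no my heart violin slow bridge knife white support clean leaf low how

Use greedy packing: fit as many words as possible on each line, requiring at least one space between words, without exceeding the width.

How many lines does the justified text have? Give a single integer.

Line 1: ['they', 'black', 'all', 'two'] (min_width=18, slack=2)
Line 2: ['sand', 'no', 'my', 'heart'] (min_width=16, slack=4)
Line 3: ['violin', 'slow', 'bridge'] (min_width=18, slack=2)
Line 4: ['knife', 'white', 'support'] (min_width=19, slack=1)
Line 5: ['clean', 'leaf', 'low', 'how'] (min_width=18, slack=2)
Total lines: 5

Answer: 5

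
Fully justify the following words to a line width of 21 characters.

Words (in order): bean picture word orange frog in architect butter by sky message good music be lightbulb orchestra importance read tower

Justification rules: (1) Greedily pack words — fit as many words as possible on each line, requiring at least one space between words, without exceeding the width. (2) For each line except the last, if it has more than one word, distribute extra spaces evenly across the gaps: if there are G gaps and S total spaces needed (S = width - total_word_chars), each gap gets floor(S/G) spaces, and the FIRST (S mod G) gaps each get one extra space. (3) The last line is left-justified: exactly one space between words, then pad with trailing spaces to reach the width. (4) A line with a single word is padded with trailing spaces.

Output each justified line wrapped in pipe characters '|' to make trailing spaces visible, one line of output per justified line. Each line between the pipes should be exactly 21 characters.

Line 1: ['bean', 'picture', 'word'] (min_width=17, slack=4)
Line 2: ['orange', 'frog', 'in'] (min_width=14, slack=7)
Line 3: ['architect', 'butter', 'by'] (min_width=19, slack=2)
Line 4: ['sky', 'message', 'good'] (min_width=16, slack=5)
Line 5: ['music', 'be', 'lightbulb'] (min_width=18, slack=3)
Line 6: ['orchestra', 'importance'] (min_width=20, slack=1)
Line 7: ['read', 'tower'] (min_width=10, slack=11)

Answer: |bean   picture   word|
|orange     frog    in|
|architect  butter  by|
|sky    message   good|
|music   be  lightbulb|
|orchestra  importance|
|read tower           |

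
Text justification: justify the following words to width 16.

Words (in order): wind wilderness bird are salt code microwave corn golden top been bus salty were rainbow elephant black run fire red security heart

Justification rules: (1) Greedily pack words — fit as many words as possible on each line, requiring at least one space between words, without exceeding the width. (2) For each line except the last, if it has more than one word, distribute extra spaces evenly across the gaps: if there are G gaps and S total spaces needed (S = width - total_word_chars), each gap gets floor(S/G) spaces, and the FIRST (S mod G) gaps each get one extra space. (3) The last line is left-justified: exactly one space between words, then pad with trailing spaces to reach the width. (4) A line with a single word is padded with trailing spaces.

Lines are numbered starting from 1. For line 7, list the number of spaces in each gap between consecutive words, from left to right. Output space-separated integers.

Line 1: ['wind', 'wilderness'] (min_width=15, slack=1)
Line 2: ['bird', 'are', 'salt'] (min_width=13, slack=3)
Line 3: ['code', 'microwave'] (min_width=14, slack=2)
Line 4: ['corn', 'golden', 'top'] (min_width=15, slack=1)
Line 5: ['been', 'bus', 'salty'] (min_width=14, slack=2)
Line 6: ['were', 'rainbow'] (min_width=12, slack=4)
Line 7: ['elephant', 'black'] (min_width=14, slack=2)
Line 8: ['run', 'fire', 'red'] (min_width=12, slack=4)
Line 9: ['security', 'heart'] (min_width=14, slack=2)

Answer: 3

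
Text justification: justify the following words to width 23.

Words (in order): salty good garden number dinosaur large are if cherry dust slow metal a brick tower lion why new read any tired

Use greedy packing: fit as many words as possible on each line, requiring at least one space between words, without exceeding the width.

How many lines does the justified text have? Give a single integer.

Line 1: ['salty', 'good', 'garden'] (min_width=17, slack=6)
Line 2: ['number', 'dinosaur', 'large'] (min_width=21, slack=2)
Line 3: ['are', 'if', 'cherry', 'dust', 'slow'] (min_width=23, slack=0)
Line 4: ['metal', 'a', 'brick', 'tower'] (min_width=19, slack=4)
Line 5: ['lion', 'why', 'new', 'read', 'any'] (min_width=21, slack=2)
Line 6: ['tired'] (min_width=5, slack=18)
Total lines: 6

Answer: 6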